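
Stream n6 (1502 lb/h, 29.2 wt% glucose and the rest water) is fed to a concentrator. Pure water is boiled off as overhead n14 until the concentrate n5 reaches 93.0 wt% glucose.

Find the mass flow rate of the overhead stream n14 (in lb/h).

glucose is conserved: 1502×0.292 = 438.58 lb/h all reports to the concentrate.
Concentrate = 438.58/(target fraction) = 471.6 lb/h.
Overhead = 1502 − 471.6 = 1030.4 lb/h.

1030 lb/h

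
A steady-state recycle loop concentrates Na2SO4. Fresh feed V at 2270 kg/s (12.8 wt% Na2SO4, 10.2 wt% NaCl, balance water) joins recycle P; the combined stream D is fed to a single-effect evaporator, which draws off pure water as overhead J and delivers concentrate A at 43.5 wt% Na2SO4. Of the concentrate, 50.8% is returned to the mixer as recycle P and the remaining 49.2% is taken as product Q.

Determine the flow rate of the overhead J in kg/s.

Overall Na2SO4 balance (none leaves overhead): Na2SO4 in fresh feed = Na2SO4 in product, i.e. 2270×0.128 = (1−0.508)·A·0.435.
A = 290.56/(0.435×0.492) = 1357.6 kg/s.
Recycle P = 0.508×1357.6 = 689.68 kg/s.
Combined feed D = 2270 + 689.68 = 2959.7 kg/s.
Overhead J = D − A = 2959.7 − 1357.6 = 1602 kg/s.

1602 kg/s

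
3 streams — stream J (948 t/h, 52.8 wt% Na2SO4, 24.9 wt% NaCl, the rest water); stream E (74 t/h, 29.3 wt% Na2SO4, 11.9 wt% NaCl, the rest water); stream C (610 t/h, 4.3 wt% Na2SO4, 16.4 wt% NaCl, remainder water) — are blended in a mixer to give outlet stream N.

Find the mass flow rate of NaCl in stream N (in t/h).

NaCl out = NaCl in = 948×0.249 + 74×0.119 + 610×0.164 = 344.9 t/h.

344.9 t/h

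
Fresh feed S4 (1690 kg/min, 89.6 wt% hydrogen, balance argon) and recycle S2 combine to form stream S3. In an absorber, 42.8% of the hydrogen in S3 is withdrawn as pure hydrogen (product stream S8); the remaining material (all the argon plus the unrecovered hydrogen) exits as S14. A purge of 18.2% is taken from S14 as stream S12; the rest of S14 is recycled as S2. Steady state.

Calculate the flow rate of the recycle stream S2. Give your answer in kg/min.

2121 kg/min

argon enters only via S4 and leaves only via the purge: 1690×0.104 = 0.182×(argon in S14), and the absorber passes all argon, so argon in S3 = argon in S14 = 965.71 kg/min.
hydrogen in S3: m_A = 1690×0.896 + (1−0.182)·(1−0.428)·m_A, so m_A = 1514.2/0.5321 = 2845.8 kg/min.
S14 = (1−0.428)×2845.8 + 965.71 = 2593.5 kg/min.
Recycle S2 = (1−0.182)×2593.5 = 2121.5 kg/min.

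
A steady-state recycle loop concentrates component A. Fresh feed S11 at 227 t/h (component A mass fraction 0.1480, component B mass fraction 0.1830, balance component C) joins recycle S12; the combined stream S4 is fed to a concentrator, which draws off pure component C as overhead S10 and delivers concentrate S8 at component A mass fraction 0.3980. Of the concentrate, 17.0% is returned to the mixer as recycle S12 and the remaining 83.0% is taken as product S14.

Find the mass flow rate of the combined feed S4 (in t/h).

244.3 t/h

Overall component A balance (none leaves overhead): component A in fresh feed = component A in product, i.e. 227×0.148 = (1−0.170)·S8·0.398.
S8 = 33.596/(0.398×0.830) = 101.7 t/h.
Recycle S12 = 0.170×101.7 = 17.289 t/h.
Combined feed S4 = 227 + 17.289 = 244.29 t/h.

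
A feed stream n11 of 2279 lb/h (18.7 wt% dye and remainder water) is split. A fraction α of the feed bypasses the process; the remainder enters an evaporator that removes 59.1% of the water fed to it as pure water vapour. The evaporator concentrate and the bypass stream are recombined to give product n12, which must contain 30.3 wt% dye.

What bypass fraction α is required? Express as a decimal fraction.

All 2279×0.187 = 426.17 lb/h of dye reaches n12, so n12 = 426.17/0.303 = 1406.5 lb/h and vapour = 872.49 lb/h.
The evaporator receives (1−α)·2279 of feed at 0.813 water and removes 0.591 of that water:
0.591×0.813×(1−α)×2279 = 872.49
(1−α) = 872.49/1095 = 0.7968;  α = 0.2032.

0.203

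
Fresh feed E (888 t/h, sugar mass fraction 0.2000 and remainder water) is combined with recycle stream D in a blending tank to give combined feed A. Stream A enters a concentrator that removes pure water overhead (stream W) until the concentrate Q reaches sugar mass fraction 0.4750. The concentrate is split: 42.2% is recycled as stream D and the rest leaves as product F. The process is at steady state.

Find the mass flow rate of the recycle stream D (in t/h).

273 t/h

Overall sugar balance (none leaves overhead): sugar in fresh feed = sugar in product, i.e. 888×0.200 = (1−0.422)·Q·0.475.
Q = 177.6/(0.475×0.578) = 646.88 t/h.
Recycle D = 0.422×646.88 = 272.98 t/h.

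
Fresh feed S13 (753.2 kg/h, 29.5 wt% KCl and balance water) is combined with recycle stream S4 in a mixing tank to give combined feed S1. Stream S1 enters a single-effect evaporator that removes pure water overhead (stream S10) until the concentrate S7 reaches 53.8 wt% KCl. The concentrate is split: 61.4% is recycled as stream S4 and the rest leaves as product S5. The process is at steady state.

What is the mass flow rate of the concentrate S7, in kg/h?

Overall KCl balance (none leaves overhead): KCl in fresh feed = KCl in product, i.e. 753.2×0.295 = (1−0.614)·S7·0.538.
S7 = 222.19/(0.538×0.386) = 1069.9 kg/h.

1070 kg/h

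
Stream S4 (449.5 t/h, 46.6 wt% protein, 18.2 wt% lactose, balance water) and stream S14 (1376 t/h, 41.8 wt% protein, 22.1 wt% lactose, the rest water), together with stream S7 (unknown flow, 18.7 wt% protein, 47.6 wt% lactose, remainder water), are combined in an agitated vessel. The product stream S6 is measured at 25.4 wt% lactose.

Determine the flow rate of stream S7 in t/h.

350.3 t/h

Let S7 be the unknown flow. Total out = 1825.5 + S7.
lactose balance: 385.9 + 0.476·S7 = 0.254·(1825.5 + S7)
(0.476 − 0.254)·S7 = 0.254×1825.5 − 385.9 = 77.772
S7 = 77.772 / 0.222 = 350.32 t/h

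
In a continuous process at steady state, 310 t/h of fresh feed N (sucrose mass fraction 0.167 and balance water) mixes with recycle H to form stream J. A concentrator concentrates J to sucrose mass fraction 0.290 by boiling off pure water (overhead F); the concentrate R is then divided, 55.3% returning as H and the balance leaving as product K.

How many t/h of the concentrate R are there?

Overall sucrose balance (none leaves overhead): sucrose in fresh feed = sucrose in product, i.e. 310×0.167 = (1−0.553)·R·0.290.
R = 51.77/(0.290×0.447) = 399.37 t/h.

399.4 t/h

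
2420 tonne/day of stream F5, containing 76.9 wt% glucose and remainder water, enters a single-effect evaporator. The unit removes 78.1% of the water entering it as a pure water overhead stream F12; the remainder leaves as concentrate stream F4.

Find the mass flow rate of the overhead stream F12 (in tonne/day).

water entering = 2420×0.231 = 559.02 tonne/day; overhead removed = 0.781×559.02 = 436.59 tonne/day.

436.6 tonne/day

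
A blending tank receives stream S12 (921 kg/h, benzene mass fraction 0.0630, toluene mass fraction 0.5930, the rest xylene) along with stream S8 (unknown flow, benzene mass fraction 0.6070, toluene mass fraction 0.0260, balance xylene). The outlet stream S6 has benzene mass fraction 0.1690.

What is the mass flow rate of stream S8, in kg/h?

222.9 kg/h

Let S8 be the unknown flow. Total out = 921 + S8.
benzene balance: 58.023 + 0.607·S8 = 0.169·(921 + S8)
(0.607 − 0.169)·S8 = 0.169×921 − 58.023 = 97.626
S8 = 97.626 / 0.438 = 222.89 kg/h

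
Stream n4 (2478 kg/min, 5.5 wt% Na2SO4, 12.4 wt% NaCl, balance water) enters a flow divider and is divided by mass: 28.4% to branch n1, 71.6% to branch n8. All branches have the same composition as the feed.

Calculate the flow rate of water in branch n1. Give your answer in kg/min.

577.8 kg/min

Branch n1 total = 0.284×2478 = 703.75 kg/min.
water in n1 = 0.821×703.75 = 577.78 kg/min.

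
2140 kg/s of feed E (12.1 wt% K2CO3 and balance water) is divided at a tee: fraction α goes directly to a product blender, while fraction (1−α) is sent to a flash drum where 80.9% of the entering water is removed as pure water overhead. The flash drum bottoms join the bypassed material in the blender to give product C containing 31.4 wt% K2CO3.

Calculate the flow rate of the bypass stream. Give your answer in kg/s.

290.3 kg/s

All 2140×0.121 = 258.94 kg/s of K2CO3 reaches C, so C = 258.94/0.314 = 824.65 kg/s and vapour = 1315.4 kg/s.
The evaporator receives (1−α)·2140 of feed at 0.879 water and removes 0.809 of that water:
0.809×0.879×(1−α)×2140 = 1315.4
(1−α) = 1315.4/1521.8 = 0.8644;  α = 0.1356.
Bypass flow = 0.1356×2140 = 290.29 kg/s.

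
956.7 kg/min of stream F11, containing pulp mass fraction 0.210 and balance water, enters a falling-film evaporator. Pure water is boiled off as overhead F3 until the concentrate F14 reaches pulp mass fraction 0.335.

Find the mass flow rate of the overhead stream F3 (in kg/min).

357 kg/min

pulp is conserved: 956.7×0.210 = 200.91 kg/min all reports to the concentrate.
Concentrate = 200.91/(target fraction) = 599.72 kg/min.
Overhead = 956.7 − 599.72 = 356.98 kg/min.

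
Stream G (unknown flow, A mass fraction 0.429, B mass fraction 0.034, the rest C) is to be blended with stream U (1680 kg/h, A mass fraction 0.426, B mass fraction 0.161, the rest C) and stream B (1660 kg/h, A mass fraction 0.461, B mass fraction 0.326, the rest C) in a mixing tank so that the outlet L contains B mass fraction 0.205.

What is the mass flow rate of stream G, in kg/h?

Let G be the unknown flow. Total out = 3340 + G.
B balance: 811.64 + 0.034·G = 0.205·(3340 + G)
(0.034 − 0.205)·G = 0.205×3340 − 811.64 = -126.94
G = -126.94 / -0.171 = 742.34 kg/h

742.3 kg/h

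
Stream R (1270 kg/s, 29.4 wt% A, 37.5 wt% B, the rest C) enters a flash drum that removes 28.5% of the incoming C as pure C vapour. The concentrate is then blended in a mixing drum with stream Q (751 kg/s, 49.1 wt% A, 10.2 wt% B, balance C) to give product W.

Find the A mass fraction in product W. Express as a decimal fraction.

0.3903

Vapour removed = 0.285×0.331×1270 = 119.81 kg/s; concentrate = 1150.2 kg/s.
A reaching the mixer = 373.38 (from concentrate) + 751×0.491 = 742.12 kg/s.
Product flow = 1150.2 + 751 = 1901.2 kg/s; A fraction = 0.3903.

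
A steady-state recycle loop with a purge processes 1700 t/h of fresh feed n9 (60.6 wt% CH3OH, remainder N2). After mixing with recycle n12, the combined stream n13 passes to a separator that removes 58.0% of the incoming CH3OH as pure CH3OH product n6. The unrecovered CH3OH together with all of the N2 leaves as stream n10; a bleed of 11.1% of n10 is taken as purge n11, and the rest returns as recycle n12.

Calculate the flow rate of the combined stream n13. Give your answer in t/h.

7678 t/h

N2 enters only via n9 and leaves only via the purge: 1700×0.394 = 0.111×(N2 in n10), and the separator passes all N2, so N2 in n13 = N2 in n10 = 6034.2 t/h.
CH3OH in n13: m_A = 1700×0.606 + (1−0.111)·(1−0.580)·m_A, so m_A = 1030.2/0.6266 = 1644.1 t/h.
n13 = 1644.1 + 6034.2 = 7678.3 t/h.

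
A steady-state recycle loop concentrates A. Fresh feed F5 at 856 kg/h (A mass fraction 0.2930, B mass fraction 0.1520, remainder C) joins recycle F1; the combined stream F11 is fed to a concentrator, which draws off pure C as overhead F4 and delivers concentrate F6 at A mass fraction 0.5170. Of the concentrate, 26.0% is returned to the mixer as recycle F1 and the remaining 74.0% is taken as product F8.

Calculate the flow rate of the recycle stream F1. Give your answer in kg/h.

Overall A balance (none leaves overhead): A in fresh feed = A in product, i.e. 856×0.293 = (1−0.260)·F6·0.517.
F6 = 250.81/(0.517×0.740) = 655.57 kg/h.
Recycle F1 = 0.260×655.57 = 170.45 kg/h.

170.4 kg/h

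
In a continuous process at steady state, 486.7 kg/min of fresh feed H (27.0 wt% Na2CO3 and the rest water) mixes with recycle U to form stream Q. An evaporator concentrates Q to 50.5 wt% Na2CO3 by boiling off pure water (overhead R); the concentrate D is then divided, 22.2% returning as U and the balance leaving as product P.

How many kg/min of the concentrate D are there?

Overall Na2CO3 balance (none leaves overhead): Na2CO3 in fresh feed = Na2CO3 in product, i.e. 486.7×0.270 = (1−0.222)·D·0.505.
D = 131.41/(0.505×0.778) = 334.47 kg/min.

334.5 kg/min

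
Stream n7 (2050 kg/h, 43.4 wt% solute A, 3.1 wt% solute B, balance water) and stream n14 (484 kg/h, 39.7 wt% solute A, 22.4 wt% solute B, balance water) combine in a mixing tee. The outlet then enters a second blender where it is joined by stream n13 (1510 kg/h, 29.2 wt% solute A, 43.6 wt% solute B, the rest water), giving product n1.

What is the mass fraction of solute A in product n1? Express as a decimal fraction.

Overall, product flow = 4044 kg/h.
solute A in = 2050×0.434 + 484×0.397 + 1510×0.292 = 1522.8 kg/h.
solute A fraction in n1 = 0.377.

0.377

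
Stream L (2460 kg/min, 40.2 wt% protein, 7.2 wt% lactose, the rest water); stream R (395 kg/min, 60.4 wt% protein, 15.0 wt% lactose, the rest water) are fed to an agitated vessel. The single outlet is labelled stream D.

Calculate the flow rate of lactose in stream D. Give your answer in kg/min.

236.4 kg/min

lactose out = lactose in = 2460×0.072 + 395×0.150 = 236.37 kg/min.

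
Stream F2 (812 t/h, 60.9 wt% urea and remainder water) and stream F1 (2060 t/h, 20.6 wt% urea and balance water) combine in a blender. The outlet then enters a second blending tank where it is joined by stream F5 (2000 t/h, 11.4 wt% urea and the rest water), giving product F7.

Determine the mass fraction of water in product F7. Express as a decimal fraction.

Overall, product flow = 4872 t/h.
water in = 812×0.391 + 2060×0.794 + 2000×0.886 = 3725.1 t/h.
water fraction in F7 = 0.765.

0.765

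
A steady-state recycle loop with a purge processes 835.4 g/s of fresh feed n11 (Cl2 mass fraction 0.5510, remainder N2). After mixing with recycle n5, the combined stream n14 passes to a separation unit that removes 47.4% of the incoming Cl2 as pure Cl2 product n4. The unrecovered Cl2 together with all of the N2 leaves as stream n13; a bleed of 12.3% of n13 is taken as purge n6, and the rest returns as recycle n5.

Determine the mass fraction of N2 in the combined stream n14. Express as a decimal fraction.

N2 enters only via n11 and leaves only via the purge: 835.4×0.449 = 0.123×(N2 in n13), and the separation unit passes all N2, so N2 in n14 = N2 in n13 = 3049.5 g/s.
Cl2 in n14: m_A = 835.4×0.551 + (1−0.123)·(1−0.474)·m_A, so m_A = 460.31/0.5387 = 854.48 g/s.
n14 = 854.48 + 3049.5 = 3904 g/s.
N2 fraction in n14 = 3049.5/3904 = 0.7811.

0.7811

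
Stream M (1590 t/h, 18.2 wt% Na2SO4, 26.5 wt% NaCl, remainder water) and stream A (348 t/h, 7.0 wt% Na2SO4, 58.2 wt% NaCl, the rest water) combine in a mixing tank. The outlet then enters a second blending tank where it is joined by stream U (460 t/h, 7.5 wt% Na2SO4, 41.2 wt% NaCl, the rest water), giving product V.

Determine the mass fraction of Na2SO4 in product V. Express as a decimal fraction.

0.1452

Overall, product flow = 2398 t/h.
Na2SO4 in = 1590×0.182 + 348×0.070 + 460×0.075 = 348.24 t/h.
Na2SO4 fraction in V = 0.1452.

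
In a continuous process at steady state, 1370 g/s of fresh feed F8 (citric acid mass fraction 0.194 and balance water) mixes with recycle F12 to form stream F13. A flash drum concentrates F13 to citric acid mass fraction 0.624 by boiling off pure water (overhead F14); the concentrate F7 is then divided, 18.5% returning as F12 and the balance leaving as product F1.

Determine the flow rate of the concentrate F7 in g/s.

522.6 g/s

Overall citric acid balance (none leaves overhead): citric acid in fresh feed = citric acid in product, i.e. 1370×0.194 = (1−0.185)·F7·0.624.
F7 = 265.78/(0.624×0.815) = 522.61 g/s.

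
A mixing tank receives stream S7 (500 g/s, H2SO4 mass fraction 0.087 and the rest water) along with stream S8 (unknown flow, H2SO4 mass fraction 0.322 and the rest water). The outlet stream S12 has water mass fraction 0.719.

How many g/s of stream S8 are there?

2366 g/s

Let S8 be the unknown flow. Total out = 500 + S8.
water balance: 456.5 + 0.678·S8 = 0.719·(500 + S8)
(0.678 − 0.719)·S8 = 0.719×500 − 456.5 = -97
S8 = -97 / -0.041 = 2365.9 g/s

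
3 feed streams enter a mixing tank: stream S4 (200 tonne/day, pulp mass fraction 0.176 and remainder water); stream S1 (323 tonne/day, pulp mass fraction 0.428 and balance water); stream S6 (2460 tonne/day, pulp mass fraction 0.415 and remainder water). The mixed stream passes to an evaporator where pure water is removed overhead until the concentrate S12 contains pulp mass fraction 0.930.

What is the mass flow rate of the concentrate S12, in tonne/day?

1284 tonne/day

pulp entering = 200×0.176 + 323×0.428 + 2460×0.415 = 1194.3 tonne/day.
All pulp reports to S12, so S12 = 1194.3/0.930 = 1284.2 tonne/day.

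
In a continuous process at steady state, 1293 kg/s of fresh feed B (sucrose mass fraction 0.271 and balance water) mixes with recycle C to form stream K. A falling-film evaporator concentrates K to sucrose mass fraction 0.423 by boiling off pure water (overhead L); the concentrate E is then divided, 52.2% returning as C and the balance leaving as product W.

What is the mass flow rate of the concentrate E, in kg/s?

Overall sucrose balance (none leaves overhead): sucrose in fresh feed = sucrose in product, i.e. 1293×0.271 = (1−0.522)·E·0.423.
E = 350.4/(0.423×0.478) = 1733 kg/s.

1733 kg/s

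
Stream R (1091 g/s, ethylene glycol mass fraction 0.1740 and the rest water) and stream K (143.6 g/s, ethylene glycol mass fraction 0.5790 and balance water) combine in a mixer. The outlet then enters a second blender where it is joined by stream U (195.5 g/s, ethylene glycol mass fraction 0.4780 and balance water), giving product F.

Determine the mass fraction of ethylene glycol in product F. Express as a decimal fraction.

0.2562

Overall, product flow = 1430.1 g/s.
ethylene glycol in = 1091×0.174 + 143.6×0.579 + 195.5×0.478 = 366.43 g/s.
ethylene glycol fraction in F = 0.2562.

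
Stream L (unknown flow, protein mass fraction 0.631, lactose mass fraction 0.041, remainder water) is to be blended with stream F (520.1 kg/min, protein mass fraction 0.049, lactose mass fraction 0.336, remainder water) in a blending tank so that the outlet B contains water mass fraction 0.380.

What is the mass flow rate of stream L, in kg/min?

2350 kg/min

Let L be the unknown flow. Total out = 520.1 + L.
water balance: 319.86 + 0.328·L = 0.380·(520.1 + L)
(0.328 − 0.380)·L = 0.380×520.1 − 319.86 = -122.22
L = -122.22 / -0.052 = 2350.5 kg/min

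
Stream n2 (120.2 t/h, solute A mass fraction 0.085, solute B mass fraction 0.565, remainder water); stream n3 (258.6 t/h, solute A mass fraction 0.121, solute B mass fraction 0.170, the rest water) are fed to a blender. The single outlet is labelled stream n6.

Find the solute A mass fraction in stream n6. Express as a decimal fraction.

Total flow out = 120.2 + 258.6 = 378.8 t/h.
solute A in = 120.2×0.085 + 258.6×0.121 = 41.508 t/h.
solute A mass fraction in n6 = 41.508/378.8 = 0.110.

0.110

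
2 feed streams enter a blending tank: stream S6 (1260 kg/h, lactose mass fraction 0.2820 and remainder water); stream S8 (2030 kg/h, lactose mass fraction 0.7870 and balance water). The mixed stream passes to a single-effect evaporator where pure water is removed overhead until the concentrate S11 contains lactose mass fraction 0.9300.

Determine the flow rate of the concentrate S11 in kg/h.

2100 kg/h

lactose entering = 1260×0.282 + 2030×0.787 = 1952.9 kg/h.
All lactose reports to S11, so S11 = 1952.9/0.930 = 2099.9 kg/h.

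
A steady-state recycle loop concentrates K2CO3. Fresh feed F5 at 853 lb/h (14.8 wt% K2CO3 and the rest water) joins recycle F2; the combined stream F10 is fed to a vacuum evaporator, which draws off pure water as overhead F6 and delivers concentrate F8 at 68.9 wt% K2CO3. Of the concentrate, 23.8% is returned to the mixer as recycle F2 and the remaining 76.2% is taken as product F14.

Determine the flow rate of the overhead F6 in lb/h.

669.8 lb/h

Overall K2CO3 balance (none leaves overhead): K2CO3 in fresh feed = K2CO3 in product, i.e. 853×0.148 = (1−0.238)·F8·0.689.
F8 = 126.24/(0.689×0.762) = 240.46 lb/h.
Recycle F2 = 0.238×240.46 = 57.229 lb/h.
Combined feed F10 = 853 + 57.229 = 910.23 lb/h.
Overhead F6 = F10 − F8 = 910.23 − 240.46 = 669.77 lb/h.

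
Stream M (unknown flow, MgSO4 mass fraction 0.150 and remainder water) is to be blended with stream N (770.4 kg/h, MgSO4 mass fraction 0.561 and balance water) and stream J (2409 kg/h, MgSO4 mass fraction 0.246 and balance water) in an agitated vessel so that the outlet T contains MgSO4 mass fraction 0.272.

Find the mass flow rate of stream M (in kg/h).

Let M be the unknown flow. Total out = 3179.4 + M.
MgSO4 balance: 1024.8 + 0.150·M = 0.272·(3179.4 + M)
(0.150 − 0.272)·M = 0.272×3179.4 − 1024.8 = -160.01
M = -160.01 / -0.122 = 1311.6 kg/h

1312 kg/h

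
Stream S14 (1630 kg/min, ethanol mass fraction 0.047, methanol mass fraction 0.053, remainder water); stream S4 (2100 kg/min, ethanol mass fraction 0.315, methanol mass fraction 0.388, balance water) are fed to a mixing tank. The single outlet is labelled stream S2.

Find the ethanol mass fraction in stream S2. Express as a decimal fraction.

Total flow out = 1630 + 2100 = 3730 kg/min.
ethanol in = 1630×0.047 + 2100×0.315 = 738.11 kg/min.
ethanol mass fraction in S2 = 738.11/3730 = 0.198.

0.198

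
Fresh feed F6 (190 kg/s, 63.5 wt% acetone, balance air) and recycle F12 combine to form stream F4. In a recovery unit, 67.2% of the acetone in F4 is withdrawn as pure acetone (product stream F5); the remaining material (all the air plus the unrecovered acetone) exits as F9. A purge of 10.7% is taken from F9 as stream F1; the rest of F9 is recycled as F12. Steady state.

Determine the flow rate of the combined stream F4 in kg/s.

air enters only via F6 and leaves only via the purge: 190×0.365 = 0.107×(air in F9), and the recovery unit passes all air, so air in F4 = air in F9 = 648.13 kg/s.
acetone in F4: m_A = 190×0.635 + (1−0.107)·(1−0.672)·m_A, so m_A = 120.65/0.7071 = 170.63 kg/s.
F4 = 170.63 + 648.13 = 818.76 kg/s.

818.8 kg/s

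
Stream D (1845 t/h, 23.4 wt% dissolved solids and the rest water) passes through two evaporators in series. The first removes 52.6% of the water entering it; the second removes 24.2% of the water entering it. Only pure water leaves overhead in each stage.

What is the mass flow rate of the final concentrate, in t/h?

939.5 t/h

water in feed = 1845×0.766 = 1413.3 t/h.
After stage 1: water left = (1−0.526)×1413.3 = 669.89; stream total = 1101.6 t/h.
After stage 2: water left = (1−0.242)×669.89 = 507.78; final concentrate = 939.51 t/h.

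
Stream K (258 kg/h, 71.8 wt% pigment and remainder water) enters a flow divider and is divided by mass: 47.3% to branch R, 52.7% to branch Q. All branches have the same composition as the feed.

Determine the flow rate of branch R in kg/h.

122 kg/h

Branch R flow = 0.473×258 = 122.03 kg/h.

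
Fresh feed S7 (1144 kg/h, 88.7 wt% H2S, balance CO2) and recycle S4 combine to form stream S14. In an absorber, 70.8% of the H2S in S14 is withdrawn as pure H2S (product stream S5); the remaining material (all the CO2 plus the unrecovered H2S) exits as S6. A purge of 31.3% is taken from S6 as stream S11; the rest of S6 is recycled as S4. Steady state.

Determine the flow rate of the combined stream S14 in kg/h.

1682 kg/h

CO2 enters only via S7 and leaves only via the purge: 1144×0.113 = 0.313×(CO2 in S6), and the absorber passes all CO2, so CO2 in S14 = CO2 in S6 = 413.01 kg/h.
H2S in S14: m_A = 1144×0.887 + (1−0.313)·(1−0.708)·m_A, so m_A = 1014.7/0.7994 = 1269.4 kg/h.
S14 = 1269.4 + 413.01 = 1682.4 kg/h.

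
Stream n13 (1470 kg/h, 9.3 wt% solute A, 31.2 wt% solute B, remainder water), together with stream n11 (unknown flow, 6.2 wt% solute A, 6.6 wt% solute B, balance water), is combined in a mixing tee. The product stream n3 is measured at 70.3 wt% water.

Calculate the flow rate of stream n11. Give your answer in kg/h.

Let n11 be the unknown flow. Total out = 1470 + n11.
water balance: 874.65 + 0.872·n11 = 0.703·(1470 + n11)
(0.872 − 0.703)·n11 = 0.703×1470 − 874.65 = 158.76
n11 = 158.76 / 0.169 = 939.41 kg/h

939.4 kg/h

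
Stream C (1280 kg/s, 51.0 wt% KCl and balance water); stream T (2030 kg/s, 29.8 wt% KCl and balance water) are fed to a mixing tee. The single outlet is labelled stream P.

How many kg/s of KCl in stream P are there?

1258 kg/s

KCl out = KCl in = 1280×0.510 + 2030×0.298 = 1257.7 kg/s.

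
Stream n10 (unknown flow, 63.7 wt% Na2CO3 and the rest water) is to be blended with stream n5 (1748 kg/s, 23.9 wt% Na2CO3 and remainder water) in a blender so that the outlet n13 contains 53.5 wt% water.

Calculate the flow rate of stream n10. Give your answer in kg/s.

2297 kg/s

Let n10 be the unknown flow. Total out = 1748 + n10.
water balance: 1330.2 + 0.363·n10 = 0.535·(1748 + n10)
(0.363 − 0.535)·n10 = 0.535×1748 − 1330.2 = -395.05
n10 = -395.05 / -0.172 = 2296.8 kg/s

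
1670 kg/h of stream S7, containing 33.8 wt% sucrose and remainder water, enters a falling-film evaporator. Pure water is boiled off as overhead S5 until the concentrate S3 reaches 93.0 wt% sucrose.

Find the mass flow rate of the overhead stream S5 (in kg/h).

sucrose is conserved: 1670×0.338 = 564.46 kg/h all reports to the concentrate.
Concentrate = 564.46/(target fraction) = 606.95 kg/h.
Overhead = 1670 − 606.95 = 1063.1 kg/h.

1063 kg/h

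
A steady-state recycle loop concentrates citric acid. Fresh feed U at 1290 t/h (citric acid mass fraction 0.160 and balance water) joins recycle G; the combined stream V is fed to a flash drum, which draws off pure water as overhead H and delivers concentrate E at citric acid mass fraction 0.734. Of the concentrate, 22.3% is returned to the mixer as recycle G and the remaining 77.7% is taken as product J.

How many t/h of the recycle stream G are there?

Overall citric acid balance (none leaves overhead): citric acid in fresh feed = citric acid in product, i.e. 1290×0.160 = (1−0.223)·E·0.734.
E = 206.4/(0.734×0.777) = 361.9 t/h.
Recycle G = 0.223×361.9 = 80.704 t/h.

80.7 t/h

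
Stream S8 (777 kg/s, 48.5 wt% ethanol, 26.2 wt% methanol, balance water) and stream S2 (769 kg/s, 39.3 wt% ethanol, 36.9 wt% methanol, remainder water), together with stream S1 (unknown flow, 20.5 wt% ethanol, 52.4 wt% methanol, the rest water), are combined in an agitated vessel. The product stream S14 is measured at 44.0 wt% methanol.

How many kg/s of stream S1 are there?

2296 kg/s

Let S1 be the unknown flow. Total out = 1546 + S1.
methanol balance: 487.34 + 0.524·S1 = 0.440·(1546 + S1)
(0.524 − 0.440)·S1 = 0.440×1546 − 487.34 = 192.9
S1 = 192.9 / 0.084 = 2296.5 kg/s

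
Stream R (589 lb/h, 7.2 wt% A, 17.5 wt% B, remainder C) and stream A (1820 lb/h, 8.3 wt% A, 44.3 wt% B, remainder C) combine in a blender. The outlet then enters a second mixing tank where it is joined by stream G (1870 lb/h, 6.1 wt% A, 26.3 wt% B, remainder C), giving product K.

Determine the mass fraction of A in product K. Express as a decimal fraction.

0.072

Overall, product flow = 4279 lb/h.
A in = 589×0.072 + 1820×0.083 + 1870×0.061 = 307.54 lb/h.
A fraction in K = 0.072.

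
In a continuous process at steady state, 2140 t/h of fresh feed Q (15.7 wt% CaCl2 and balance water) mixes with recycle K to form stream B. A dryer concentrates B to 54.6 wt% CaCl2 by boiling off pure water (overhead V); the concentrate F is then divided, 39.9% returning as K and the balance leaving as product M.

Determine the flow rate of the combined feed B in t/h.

2549 t/h

Overall CaCl2 balance (none leaves overhead): CaCl2 in fresh feed = CaCl2 in product, i.e. 2140×0.157 = (1−0.399)·F·0.546.
F = 335.98/(0.546×0.601) = 1023.9 t/h.
Recycle K = 0.399×1023.9 = 408.53 t/h.
Combined feed B = 2140 + 408.53 = 2548.5 t/h.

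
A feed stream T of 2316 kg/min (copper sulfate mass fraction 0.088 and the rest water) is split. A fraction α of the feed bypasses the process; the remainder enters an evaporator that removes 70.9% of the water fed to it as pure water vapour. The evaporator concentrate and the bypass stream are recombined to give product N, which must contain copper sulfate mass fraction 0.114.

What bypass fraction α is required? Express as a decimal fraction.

All 2316×0.088 = 203.81 kg/min of copper sulfate reaches N, so N = 203.81/0.114 = 1787.8 kg/min and vapour = 528.21 kg/min.
The evaporator receives (1−α)·2316 of feed at 0.912 water and removes 0.709 of that water:
0.709×0.912×(1−α)×2316 = 528.21
(1−α) = 528.21/1497.5 = 0.3527;  α = 0.6473.

0.647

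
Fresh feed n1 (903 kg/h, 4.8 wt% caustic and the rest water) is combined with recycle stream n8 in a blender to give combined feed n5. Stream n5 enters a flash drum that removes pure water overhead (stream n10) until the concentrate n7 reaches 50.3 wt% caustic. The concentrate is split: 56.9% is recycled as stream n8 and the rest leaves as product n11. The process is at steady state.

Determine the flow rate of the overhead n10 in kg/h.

816.8 kg/h

Overall caustic balance (none leaves overhead): caustic in fresh feed = caustic in product, i.e. 903×0.048 = (1−0.569)·n7·0.503.
n7 = 43.344/(0.503×0.431) = 199.93 kg/h.
Recycle n8 = 0.569×199.93 = 113.76 kg/h.
Combined feed n5 = 903 + 113.76 = 1016.8 kg/h.
Overhead n10 = n5 − n7 = 1016.8 − 199.93 = 816.83 kg/h.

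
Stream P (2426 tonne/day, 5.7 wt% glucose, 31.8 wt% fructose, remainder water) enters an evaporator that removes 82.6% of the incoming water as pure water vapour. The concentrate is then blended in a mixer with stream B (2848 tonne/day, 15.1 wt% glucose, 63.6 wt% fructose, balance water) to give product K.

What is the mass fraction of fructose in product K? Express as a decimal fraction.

0.642

Vapour removed = 0.826×0.625×2426 = 1252.4 tonne/day; concentrate = 1173.6 tonne/day.
fructose reaching the mixer = 771.47 (from concentrate) + 2848×0.636 = 2582.8 tonne/day.
Product flow = 1173.6 + 2848 = 4021.6 tonne/day; fructose fraction = 0.642.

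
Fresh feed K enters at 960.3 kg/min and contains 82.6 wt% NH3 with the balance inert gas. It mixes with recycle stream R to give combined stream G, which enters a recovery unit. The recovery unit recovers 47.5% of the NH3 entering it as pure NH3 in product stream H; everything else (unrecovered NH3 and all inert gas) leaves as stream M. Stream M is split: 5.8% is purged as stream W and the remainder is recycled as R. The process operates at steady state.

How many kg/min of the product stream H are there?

745.4 kg/min

NH3 in G: m_A = 960.3×0.826 + (1−0.058)·(1−0.475)·m_A, so m_A = 793.21/0.5054 = 1569.3 kg/min.
Product H = 0.475×1569.3 = 745.42 kg/min.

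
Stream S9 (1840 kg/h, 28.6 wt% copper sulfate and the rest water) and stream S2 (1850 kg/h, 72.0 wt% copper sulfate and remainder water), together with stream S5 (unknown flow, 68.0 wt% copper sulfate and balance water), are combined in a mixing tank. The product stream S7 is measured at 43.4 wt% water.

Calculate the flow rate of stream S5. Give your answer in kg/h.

2020 kg/h

Let S5 be the unknown flow. Total out = 3690 + S5.
water balance: 1831.8 + 0.320·S5 = 0.434·(3690 + S5)
(0.320 − 0.434)·S5 = 0.434×3690 − 1831.8 = -230.3
S5 = -230.3 / -0.114 = 2020.2 kg/h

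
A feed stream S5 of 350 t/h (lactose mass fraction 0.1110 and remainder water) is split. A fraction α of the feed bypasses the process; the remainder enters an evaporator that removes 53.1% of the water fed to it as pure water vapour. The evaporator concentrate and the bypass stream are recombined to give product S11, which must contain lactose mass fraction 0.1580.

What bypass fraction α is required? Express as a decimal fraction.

All 350×0.111 = 38.85 t/h of lactose reaches S11, so S11 = 38.85/0.158 = 245.89 t/h and vapour = 104.11 t/h.
The evaporator receives (1−α)·350 of feed at 0.889 water and removes 0.531 of that water:
0.531×0.889×(1−α)×350 = 104.11
(1−α) = 104.11/165.22 = 0.6302;  α = 0.3698.

0.370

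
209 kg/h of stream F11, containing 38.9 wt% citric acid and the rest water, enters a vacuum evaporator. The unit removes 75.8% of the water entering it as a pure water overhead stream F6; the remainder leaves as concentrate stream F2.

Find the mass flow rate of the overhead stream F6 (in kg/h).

water entering = 209×0.611 = 127.7 kg/h; overhead removed = 0.758×127.7 = 96.796 kg/h.

96.8 kg/h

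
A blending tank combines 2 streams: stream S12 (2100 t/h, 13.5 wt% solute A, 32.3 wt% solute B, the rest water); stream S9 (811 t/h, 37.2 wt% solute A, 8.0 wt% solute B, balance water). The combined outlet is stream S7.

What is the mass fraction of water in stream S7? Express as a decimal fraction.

0.544

Total flow out = 2100 + 811 = 2911 t/h.
water in = 2100×0.542 + 811×0.548 = 1582.6 t/h.
water mass fraction in S7 = 1582.6/2911 = 0.544.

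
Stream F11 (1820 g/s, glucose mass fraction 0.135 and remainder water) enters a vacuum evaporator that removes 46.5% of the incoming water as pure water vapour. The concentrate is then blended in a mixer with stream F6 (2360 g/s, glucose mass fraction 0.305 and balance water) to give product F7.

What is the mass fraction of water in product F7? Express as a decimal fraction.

0.720

Vapour removed = 0.465×0.865×1820 = 732.05 g/s; concentrate = 1088 g/s.
water reaching the mixer = 842.25 (from concentrate) + 2360×0.695 = 2482.5 g/s.
Product flow = 1088 + 2360 = 3448 g/s; water fraction = 0.720.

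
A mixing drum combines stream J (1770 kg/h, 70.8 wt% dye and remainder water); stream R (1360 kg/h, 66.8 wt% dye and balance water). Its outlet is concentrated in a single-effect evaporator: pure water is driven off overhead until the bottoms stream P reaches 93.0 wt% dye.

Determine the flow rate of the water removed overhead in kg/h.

dye entering = 1770×0.708 + 1360×0.668 = 2161.6 kg/h.
All dye reports to P, so P = 2161.6/0.930 = 2324.3 kg/h.
Total feed = 3130 kg/h; overhead = 3130 − 2324.3 = 805.66 kg/h.

805.7 kg/h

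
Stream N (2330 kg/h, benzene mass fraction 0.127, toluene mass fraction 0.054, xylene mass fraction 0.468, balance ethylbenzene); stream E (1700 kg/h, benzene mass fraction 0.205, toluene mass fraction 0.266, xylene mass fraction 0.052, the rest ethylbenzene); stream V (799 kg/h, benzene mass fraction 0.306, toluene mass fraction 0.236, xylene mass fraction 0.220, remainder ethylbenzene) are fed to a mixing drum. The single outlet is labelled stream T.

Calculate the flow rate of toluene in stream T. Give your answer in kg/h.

toluene out = toluene in = 2330×0.054 + 1700×0.266 + 799×0.236 = 766.58 kg/h.

766.6 kg/h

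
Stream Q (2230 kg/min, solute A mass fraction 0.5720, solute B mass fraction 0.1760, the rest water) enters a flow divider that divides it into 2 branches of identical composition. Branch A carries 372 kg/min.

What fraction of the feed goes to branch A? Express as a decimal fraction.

Fraction to A = 372/2230 = 0.1668.

0.167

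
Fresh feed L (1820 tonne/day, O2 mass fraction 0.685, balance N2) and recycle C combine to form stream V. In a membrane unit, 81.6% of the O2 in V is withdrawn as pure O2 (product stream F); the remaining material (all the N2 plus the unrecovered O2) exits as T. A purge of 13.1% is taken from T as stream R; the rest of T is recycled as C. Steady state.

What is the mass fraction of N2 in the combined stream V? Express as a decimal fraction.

N2 enters only via L and leaves only via the purge: 1820×0.315 = 0.131×(N2 in T), and the membrane unit passes all N2, so N2 in V = N2 in T = 4376.3 tonne/day.
O2 in V: m_A = 1820×0.685 + (1−0.131)·(1−0.816)·m_A, so m_A = 1246.7/0.8401 = 1484 tonne/day.
V = 1484 + 4376.3 = 5860.3 tonne/day.
N2 fraction in V = 4376.3/5860.3 = 0.747.

0.747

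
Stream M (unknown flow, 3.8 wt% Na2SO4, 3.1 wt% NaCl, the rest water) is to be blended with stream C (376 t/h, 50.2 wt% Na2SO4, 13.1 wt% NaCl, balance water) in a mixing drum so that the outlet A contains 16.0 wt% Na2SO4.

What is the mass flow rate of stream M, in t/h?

Let M be the unknown flow. Total out = 376 + M.
Na2SO4 balance: 188.75 + 0.038·M = 0.160·(376 + M)
(0.038 − 0.160)·M = 0.160×376 − 188.75 = -128.59
M = -128.59 / -0.122 = 1054 t/h

1054 t/h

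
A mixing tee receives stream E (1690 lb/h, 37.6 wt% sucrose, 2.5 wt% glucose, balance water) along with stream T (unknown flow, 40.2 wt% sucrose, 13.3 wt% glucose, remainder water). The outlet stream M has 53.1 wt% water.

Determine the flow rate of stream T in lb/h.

1741 lb/h

Let T be the unknown flow. Total out = 1690 + T.
water balance: 1012.3 + 0.465·T = 0.531·(1690 + T)
(0.465 − 0.531)·T = 0.531×1690 − 1012.3 = -114.92
T = -114.92 / -0.066 = 1741.2 lb/h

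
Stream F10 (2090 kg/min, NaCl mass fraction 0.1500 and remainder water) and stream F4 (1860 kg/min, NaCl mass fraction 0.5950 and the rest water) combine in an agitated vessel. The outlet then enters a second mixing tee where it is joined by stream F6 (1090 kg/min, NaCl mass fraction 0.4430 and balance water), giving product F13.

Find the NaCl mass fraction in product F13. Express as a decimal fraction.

0.3776

Overall, product flow = 5040 kg/min.
NaCl in = 2090×0.150 + 1860×0.595 + 1090×0.443 = 1903.1 kg/min.
NaCl fraction in F13 = 0.3776.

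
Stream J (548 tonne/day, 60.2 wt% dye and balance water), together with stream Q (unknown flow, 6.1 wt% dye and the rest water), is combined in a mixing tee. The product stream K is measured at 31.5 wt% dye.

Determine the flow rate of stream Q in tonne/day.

Let Q be the unknown flow. Total out = 548 + Q.
dye balance: 329.9 + 0.061·Q = 0.315·(548 + Q)
(0.061 − 0.315)·Q = 0.315×548 − 329.9 = -157.28
Q = -157.28 / -0.254 = 619.2 tonne/day

619.2 tonne/day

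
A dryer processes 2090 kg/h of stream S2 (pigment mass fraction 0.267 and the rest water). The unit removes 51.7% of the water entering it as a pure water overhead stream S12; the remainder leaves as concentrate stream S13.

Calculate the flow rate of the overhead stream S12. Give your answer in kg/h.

water entering = 2090×0.733 = 1532 kg/h; overhead removed = 0.517×1532 = 792.03 kg/h.

792 kg/h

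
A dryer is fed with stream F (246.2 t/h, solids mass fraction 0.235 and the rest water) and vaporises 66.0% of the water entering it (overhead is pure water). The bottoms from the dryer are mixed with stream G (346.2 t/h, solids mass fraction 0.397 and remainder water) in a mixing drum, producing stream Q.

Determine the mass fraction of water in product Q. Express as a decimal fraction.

0.583

Vapour removed = 0.660×0.765×246.2 = 124.31 t/h; concentrate = 121.89 t/h.
water reaching the mixer = 64.037 (from concentrate) + 346.2×0.603 = 272.8 t/h.
Product flow = 121.89 + 346.2 = 468.09 t/h; water fraction = 0.583.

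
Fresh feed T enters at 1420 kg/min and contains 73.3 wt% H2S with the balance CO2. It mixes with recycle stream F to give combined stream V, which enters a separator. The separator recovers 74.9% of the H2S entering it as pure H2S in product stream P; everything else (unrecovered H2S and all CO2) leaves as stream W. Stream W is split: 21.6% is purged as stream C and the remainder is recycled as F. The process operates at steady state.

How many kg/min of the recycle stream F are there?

1631 kg/min

CO2 enters only via T and leaves only via the purge: 1420×0.267 = 0.216×(CO2 in W), and the separator passes all CO2, so CO2 in V = CO2 in W = 1755.3 kg/min.
H2S in V: m_A = 1420×0.733 + (1−0.216)·(1−0.749)·m_A, so m_A = 1040.9/0.8032 = 1295.9 kg/min.
W = (1−0.749)×1295.9 + 1755.3 = 2080.5 kg/min.
Recycle F = (1−0.216)×2080.5 = 1631.1 kg/min.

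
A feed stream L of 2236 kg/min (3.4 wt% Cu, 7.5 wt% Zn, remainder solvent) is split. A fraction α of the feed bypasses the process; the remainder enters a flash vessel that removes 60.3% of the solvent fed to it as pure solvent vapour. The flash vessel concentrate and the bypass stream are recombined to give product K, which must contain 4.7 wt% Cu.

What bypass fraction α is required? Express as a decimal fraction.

All 2236×0.034 = 76.024 kg/min of Cu reaches K, so K = 76.024/0.047 = 1617.5 kg/min and vapour = 618.47 kg/min.
The evaporator receives (1−α)·2236 of feed at 0.891 solvent and removes 0.603 of that solvent:
0.603×0.891×(1−α)×2236 = 618.47
(1−α) = 618.47/1201.3 = 0.5148;  α = 0.4852.

0.485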